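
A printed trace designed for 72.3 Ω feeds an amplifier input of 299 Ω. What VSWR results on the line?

For a purely resistive load, VSWR = R_L/Z_0 or Z_0/R_L (whichever > 1) = 299/72.3

VSWR ≈ 4.14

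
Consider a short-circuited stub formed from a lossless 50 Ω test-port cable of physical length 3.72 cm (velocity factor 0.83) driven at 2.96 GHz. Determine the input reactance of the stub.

X_in ≈ -19 Ω (capacitive)

λ = v/f = 0.83·c / 2.96 GHz = 0.0841 m
βl = 2π·l/λ = 2π × 0.442 = 159°
tan(βl) = -0.38
For a short-circuited stub, Z_in = jZ_0·tan(βl)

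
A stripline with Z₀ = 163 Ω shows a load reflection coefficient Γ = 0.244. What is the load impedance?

Z_L ≈ 268 Ω

Z_L = Z_0·(1 + Γ)/(1 − Γ) = 163·(1.24)/(0.756)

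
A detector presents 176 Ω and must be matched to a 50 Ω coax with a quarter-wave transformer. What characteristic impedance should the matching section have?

Z_qwt ≈ 93.8 Ω

Z_qwt = √(Z_0·R_L) = √(50 × 176) = √8800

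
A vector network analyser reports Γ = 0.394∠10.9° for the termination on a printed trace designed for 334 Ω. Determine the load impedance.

Z_L = Z_0·(1 + Γ)/(1 − Γ) = 334·(1.39 + j0.0745)/(0.613 − j0.0745)

Z_L ≈ 740 + j130 Ω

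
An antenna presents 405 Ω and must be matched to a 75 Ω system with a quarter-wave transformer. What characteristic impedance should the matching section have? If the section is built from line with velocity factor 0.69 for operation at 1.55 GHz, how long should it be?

Z_qwt ≈ 174 Ω; length ≈ 3.34 cm

Z_qwt = √(Z_0·R_L) = √(75 × 405) = √30380
λ = 0.69·c/f = 0.134 m, so l = λ/4 = 0.0334 m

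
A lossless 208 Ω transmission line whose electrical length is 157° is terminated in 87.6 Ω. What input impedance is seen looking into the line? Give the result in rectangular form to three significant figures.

tan(βl) = tan(157°) = -0.424
Z_in = Z_0·(Z_L + jZ_0·tanβl)/(Z_0 + jZ_L·tanβl)
     = 208·(87.6 − j88.3)/(208 − j37.2)

Z_in ≈ 100 − j70.4 Ω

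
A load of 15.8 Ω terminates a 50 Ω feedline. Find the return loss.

RL ≈ 5.68 dB

Γ = (15.8 − 50)/(15.8 + 50) = -0.52
RL = −20·log₁₀|Γ| = −20·log₁₀(0.52)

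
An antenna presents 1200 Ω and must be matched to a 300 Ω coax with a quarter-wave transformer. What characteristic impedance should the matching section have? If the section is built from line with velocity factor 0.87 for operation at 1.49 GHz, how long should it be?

Z_qwt ≈ 600 Ω; length ≈ 4.38 cm

Z_qwt = √(Z_0·R_L) = √(300 × 1200) = √360000
λ = 0.87·c/f = 0.175 m, so l = λ/4 = 0.0438 m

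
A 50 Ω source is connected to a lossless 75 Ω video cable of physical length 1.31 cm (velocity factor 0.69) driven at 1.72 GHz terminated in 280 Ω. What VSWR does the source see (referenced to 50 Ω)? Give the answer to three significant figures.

VSWR ≈ 4.4

λ = v/f = 0.69·c / 1.72 GHz = 0.12 m
βl = 2π·l/λ = 2π × 0.109 = 39.2°
tan(βl) = 0.815
Z_in = Z_0·(Z_L + jZ_0·tanβl)/(Z_0 + jZ_L·tanβl) = 45.4 − j77.1 Ω
Γ_s = (Z_in − Z_s)/(Z_in + Z_s) = (-4.58 − j77.1)/(95.4 − j77.1), |Γ_s| = 0.63
VSWR = (1 + |Γ_s|)/(1 − |Γ_s|)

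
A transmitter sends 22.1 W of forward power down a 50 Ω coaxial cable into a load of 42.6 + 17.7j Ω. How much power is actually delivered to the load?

P_delivered ≈ 21.2 W

|Γ| = |(-7.4 + j17.7)/(92.6 + j17.7)| = 0.203
|Γ|² = 0.0414
P_refl = |Γ|²·P_inc = 0.915 W, P_del = (1 − |Γ|²)·P_inc = 21.2 W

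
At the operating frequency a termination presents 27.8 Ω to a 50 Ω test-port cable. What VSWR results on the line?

VSWR ≈ 1.8

Γ = (27.8 − 50)/(27.8 + 50) = -0.285
VSWR = (1 + 0.285)/(1 − 0.285)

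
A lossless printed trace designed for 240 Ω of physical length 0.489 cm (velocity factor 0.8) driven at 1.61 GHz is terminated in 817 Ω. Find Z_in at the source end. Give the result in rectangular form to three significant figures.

λ = v/f = 0.8·c / 1.61 GHz = 0.149 m
βl = 2π·l/λ = 2π × 0.0328 = 11.8°
tan(βl) = tan(11.8°) = 0.209
Z_in = Z_0·(Z_L + jZ_0·tanβl)/(Z_0 + jZ_L·tanβl)
     = 240·(817 + j50.2)/(240 + j171)

Z_in ≈ 566 − j353 Ω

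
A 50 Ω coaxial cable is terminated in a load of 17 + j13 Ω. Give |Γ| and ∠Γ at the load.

Γ = (Z_L − Z_0)/(Z_L + Z_0) = (-33 + j13)/(67 + j13)
|Γ| = 35.5/68.2 = 0.52

Γ ≈ 0.52 ∠ 148°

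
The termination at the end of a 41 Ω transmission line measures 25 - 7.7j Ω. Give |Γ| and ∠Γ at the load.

Γ = (Z_L − Z_0)/(Z_L + Z_0) = (-16 − j7.7)/(66 − j7.7)
|Γ| = 17.8/66.4 = 0.267

Γ ≈ 0.267 ∠ -148°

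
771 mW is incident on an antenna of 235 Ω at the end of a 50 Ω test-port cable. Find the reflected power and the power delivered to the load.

Γ = (235 − 50)/(235 + 50) = 0.649
|Γ|² = 0.421
P_refl = |Γ|²·P_inc = 325 mW, P_del = (1 − |Γ|²)·P_inc = 446 mW

P_reflected ≈ 325 mW; P_delivered ≈ 446 mW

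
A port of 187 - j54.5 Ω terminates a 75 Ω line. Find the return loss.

RL ≈ 6.64 dB

Γ = (112 − j54.5)/(262 − j54.5), |Γ| = 0.465
RL = −20·log₁₀|Γ| = −20·log₁₀(0.465)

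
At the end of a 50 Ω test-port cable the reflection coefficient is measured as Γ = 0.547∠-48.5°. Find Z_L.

Z_L = Z_0·(1 + Γ)/(1 − Γ) = 50·(1.36 − j0.41)/(0.638 + j0.41)

Z_L ≈ 61 − j71.3 Ω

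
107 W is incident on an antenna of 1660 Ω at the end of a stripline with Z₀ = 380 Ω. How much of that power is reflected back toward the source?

P_reflected ≈ 42.1 W

Γ = (1660 − 380)/(1660 + 380) = 0.627
|Γ|² = 0.394
P_refl = |Γ|²·P_inc = 42.1 W, P_del = (1 − |Γ|²)·P_inc = 64.9 W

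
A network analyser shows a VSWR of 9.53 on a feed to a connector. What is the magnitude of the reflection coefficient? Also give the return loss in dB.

|Γ| ≈ 0.81; return loss ≈ 1.83 dB

|Γ| = (S − 1)/(S + 1) = (9.53 − 1)/(9.53 + 1) = 8.53/10.5
RL = −20·log₁₀|Γ| = −20·log₁₀(0.81)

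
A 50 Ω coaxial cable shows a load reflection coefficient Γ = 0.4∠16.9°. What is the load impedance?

Z_L ≈ 106 + j29.5 Ω

Z_L = Z_0·(1 + Γ)/(1 − Γ) = 50·(1.38 + j0.116)/(0.617 − j0.116)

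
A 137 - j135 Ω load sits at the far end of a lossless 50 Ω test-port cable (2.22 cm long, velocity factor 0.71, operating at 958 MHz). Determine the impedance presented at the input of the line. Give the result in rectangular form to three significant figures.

λ = v/f = 0.71·c / 958 MHz = 0.222 m
βl = 2π·l/λ = 2π × 0.0998 = 35.9°
tan(βl) = tan(35.9°) = 0.725
Z_in = Z_0·(Z_L + jZ_0·tanβl)/(Z_0 + jZ_L·tanβl)
     = 50·(137 − j98.7)/(148 + j99.3)

Z_in ≈ 16.5 − j44.4 Ω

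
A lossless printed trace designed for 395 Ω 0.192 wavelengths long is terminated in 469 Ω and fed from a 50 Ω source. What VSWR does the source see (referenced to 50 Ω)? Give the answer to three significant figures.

βl = 2π × 0.192 = 69.1°
tan(βl) = 2.62
Z_in = Z_0·(Z_L + jZ_0·tanβl)/(Z_0 + jZ_L·tanβl) = 345 − j39.7 Ω
Γ_s = (Z_in − Z_s)/(Z_in + Z_s) = (295 − j39.7)/(395 − j39.7), |Γ_s| = 0.75
VSWR = (1 + |Γ_s|)/(1 − |Γ_s|)

VSWR ≈ 7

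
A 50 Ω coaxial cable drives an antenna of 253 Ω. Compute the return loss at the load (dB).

Γ = (253 − 50)/(253 + 50) = 0.67
RL = −20·log₁₀|Γ| = −20·log₁₀(0.67)

RL ≈ 3.48 dB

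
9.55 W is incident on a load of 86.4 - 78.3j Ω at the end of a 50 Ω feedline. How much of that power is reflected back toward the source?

|Γ| = |(36.4 − j78.3)/(136.4 − j78.3)| = 0.549
|Γ|² = 0.301
P_refl = |Γ|²·P_inc = 2.88 W, P_del = (1 − |Γ|²)·P_inc = 6.67 W

P_reflected ≈ 2.88 W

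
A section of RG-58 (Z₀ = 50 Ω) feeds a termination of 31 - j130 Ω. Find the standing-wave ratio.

Γ = (Z_L − Z_0)/(Z_L + Z_0) = (-19 − j130)/(81 − j130)
|Γ| = 131/153 = 0.858
VSWR = (1 + |Γ|)/(1 − |Γ|) = 1.86/0.142

VSWR ≈ 13.1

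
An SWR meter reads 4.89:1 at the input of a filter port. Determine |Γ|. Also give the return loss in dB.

|Γ| ≈ 0.66; return loss ≈ 3.6 dB

|Γ| = (S − 1)/(S + 1) = (4.89 − 1)/(4.89 + 1) = 3.89/5.89
RL = −20·log₁₀|Γ| = −20·log₁₀(0.66)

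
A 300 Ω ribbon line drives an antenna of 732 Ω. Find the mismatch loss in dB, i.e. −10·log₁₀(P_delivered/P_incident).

mismatch loss ≈ 0.837 dB

Γ = (732 − 300)/(732 + 300) = 0.419
|Γ|² = 0.175, so P_del/P_inc = 1 − |Γ|² = 0.825
ML = −10·log₁₀(1 − |Γ|²)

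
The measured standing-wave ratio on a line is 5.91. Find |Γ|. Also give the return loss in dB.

|Γ| ≈ 0.711; return loss ≈ 2.97 dB

|Γ| = (S − 1)/(S + 1) = (5.91 − 1)/(5.91 + 1) = 4.91/6.91
RL = −20·log₁₀|Γ| = −20·log₁₀(0.711)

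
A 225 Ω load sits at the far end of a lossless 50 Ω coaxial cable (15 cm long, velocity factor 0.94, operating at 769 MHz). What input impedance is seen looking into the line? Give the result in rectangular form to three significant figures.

λ = v/f = 0.94·c / 769 MHz = 0.367 m
βl = 2π·l/λ = 2π × 0.409 = 147°
tan(βl) = tan(147°) = -0.643
Z_in = Z_0·(Z_L + jZ_0·tanβl)/(Z_0 + jZ_L·tanβl)
     = 50·(225 − j32.2)/(50 − j145)

Z_in ≈ 33.9 + j66 Ω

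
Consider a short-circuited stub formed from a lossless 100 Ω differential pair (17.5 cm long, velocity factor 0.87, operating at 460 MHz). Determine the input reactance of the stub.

X_in ≈ -260 Ω (capacitive)

λ = v/f = 0.87·c / 460 MHz = 0.567 m
βl = 2π·l/λ = 2π × 0.308 = 111°
tan(βl) = -2.6
For a short-circuited stub, Z_in = jZ_0·tan(βl)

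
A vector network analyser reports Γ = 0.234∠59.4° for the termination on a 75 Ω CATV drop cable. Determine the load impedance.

Z_L = Z_0·(1 + Γ)/(1 − Γ) = 75·(1.12 + j0.201)/(0.881 − j0.201)

Z_L ≈ 86.8 + j37 Ω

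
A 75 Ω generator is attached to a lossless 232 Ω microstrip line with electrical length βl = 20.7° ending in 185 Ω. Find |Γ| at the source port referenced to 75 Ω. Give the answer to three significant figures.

|Γ| ≈ 0.453

tan(βl) = 0.378
Z_in = Z_0·(Z_L + jZ_0·tanβl)/(Z_0 + jZ_L·tanβl) = 194 + j29.3 Ω
Γ_s = (Z_in − Z_s)/(Z_in + Z_s) = (119 + j29.3)/(269 + j29.3), |Γ_s| = 0.453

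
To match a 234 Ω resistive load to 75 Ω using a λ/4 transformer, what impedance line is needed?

Z_qwt = √(Z_0·R_L) = √(75 × 234) = √17550

Z_qwt ≈ 132 Ω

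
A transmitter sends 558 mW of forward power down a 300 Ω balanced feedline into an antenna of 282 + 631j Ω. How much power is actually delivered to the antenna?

P_delivered ≈ 256 mW

|Γ| = |(-18 + j631)/(582 + j631)| = 0.735
|Γ|² = 0.541
P_refl = |Γ|²·P_inc = 302 mW, P_del = (1 − |Γ|²)·P_inc = 256 mW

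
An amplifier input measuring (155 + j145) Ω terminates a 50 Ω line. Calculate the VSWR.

VSWR ≈ 5.97

Γ = (Z_L − Z_0)/(Z_L + Z_0) = (105 + j145)/(205 + j145)
|Γ| = 179/251 = 0.713
VSWR = (1 + |Γ|)/(1 − |Γ|) = 1.71/0.287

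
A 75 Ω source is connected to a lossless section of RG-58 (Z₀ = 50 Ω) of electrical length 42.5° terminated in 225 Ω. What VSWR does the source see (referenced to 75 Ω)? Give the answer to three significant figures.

VSWR ≈ 4.75

tan(βl) = 0.916
Z_in = Z_0·(Z_L + jZ_0·tanβl)/(Z_0 + jZ_L·tanβl) = 23 − j49 Ω
Γ_s = (Z_in − Z_s)/(Z_in + Z_s) = (-52 − j49)/(98 − j49), |Γ_s| = 0.652
VSWR = (1 + |Γ_s|)/(1 − |Γ_s|)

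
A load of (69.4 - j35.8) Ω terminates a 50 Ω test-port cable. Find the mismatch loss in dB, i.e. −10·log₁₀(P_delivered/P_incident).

Γ = (19.4 − j35.8)/(119.4 − j35.8), |Γ| = 0.327
|Γ|² = 0.107, so P_del/P_inc = 1 − |Γ|² = 0.893
ML = −10·log₁₀(1 − |Γ|²)

mismatch loss ≈ 0.49 dB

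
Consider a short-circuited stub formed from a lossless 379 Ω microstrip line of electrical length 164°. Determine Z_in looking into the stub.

tan(βl) = -0.287
For a short-circuited stub, Z_in = jZ_0·tan(βl)

Z_in ≈ −j109 Ω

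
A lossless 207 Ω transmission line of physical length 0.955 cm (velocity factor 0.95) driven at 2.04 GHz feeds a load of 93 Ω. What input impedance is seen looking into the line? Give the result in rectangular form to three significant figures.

Z_in ≈ 108 + j72.6 Ω

λ = v/f = 0.95·c / 2.04 GHz = 0.14 m
βl = 2π·l/λ = 2π × 0.0684 = 24.6°
tan(βl) = tan(24.6°) = 0.458
Z_in = Z_0·(Z_L + jZ_0·tanβl)/(Z_0 + jZ_L·tanβl)
     = 207·(93 + j94.8)/(207 + j42.6)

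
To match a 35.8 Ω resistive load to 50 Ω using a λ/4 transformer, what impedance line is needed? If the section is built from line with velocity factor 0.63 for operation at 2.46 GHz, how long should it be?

Z_qwt ≈ 42.3 Ω; length ≈ 1.92 cm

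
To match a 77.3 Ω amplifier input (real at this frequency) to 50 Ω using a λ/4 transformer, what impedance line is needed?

Z_qwt ≈ 62.2 Ω

Z_qwt = √(Z_0·R_L) = √(50 × 77.3) = √3865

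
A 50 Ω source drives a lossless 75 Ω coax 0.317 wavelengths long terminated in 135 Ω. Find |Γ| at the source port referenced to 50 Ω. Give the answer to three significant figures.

|Γ| ≈ 0.222

βl = 2π × 0.317 = 114°
tan(βl) = -2.23
Z_in = Z_0·(Z_L + jZ_0·tanβl)/(Z_0 + jZ_L·tanβl) = 47.1 + j21.9 Ω
Γ_s = (Z_in − Z_s)/(Z_in + Z_s) = (-2.89 + j21.9)/(97.1 + j21.9), |Γ_s| = 0.222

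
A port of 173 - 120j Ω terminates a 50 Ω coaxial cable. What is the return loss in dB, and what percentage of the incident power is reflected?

RL ≈ 3.37 dB; 46% of incident power reflected

Γ = (123 − j120)/(223 − j120), |Γ| = 0.679
RL = −20·log₁₀(0.679) = 3.37 dB
P_refl/P_inc = |Γ|² = 0.46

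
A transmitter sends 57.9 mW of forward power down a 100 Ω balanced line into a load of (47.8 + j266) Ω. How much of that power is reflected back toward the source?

|Γ| = |(-52.2 + j266)/(147.8 + j266)| = 0.891
|Γ|² = 0.794
P_refl = |Γ|²·P_inc = 45.9 mW, P_del = (1 − |Γ|²)·P_inc = 12 mW

P_reflected ≈ 45.9 mW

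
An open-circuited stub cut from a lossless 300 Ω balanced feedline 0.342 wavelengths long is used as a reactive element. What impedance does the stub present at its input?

Z_in ≈ +j196 Ω

βl = 2π × 0.342 = 123°
tan(βl) = -1.53
For an open-circuited stub, Z_in = −jZ_0·cot(βl) = −jZ_0/tan(βl)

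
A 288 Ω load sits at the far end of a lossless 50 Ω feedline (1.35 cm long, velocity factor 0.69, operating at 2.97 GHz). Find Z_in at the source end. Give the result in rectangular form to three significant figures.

λ = v/f = 0.69·c / 2.97 GHz = 0.0697 m
βl = 2π·l/λ = 2π × 0.194 = 69.7°
tan(βl) = tan(69.7°) = 2.71
Z_in = Z_0·(Z_L + jZ_0·tanβl)/(Z_0 + jZ_L·tanβl)
     = 50·(288 + j135)/(50 + j780)

Z_in ≈ 9.82 − j17.8 Ω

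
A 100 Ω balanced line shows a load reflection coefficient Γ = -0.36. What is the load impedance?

Z_L ≈ 47.1 Ω

Z_L = Z_0·(1 + Γ)/(1 − Γ) = 100·(0.64)/(1.36)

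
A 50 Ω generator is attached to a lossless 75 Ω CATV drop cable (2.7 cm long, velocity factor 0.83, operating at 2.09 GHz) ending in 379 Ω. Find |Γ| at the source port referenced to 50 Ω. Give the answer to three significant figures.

λ = v/f = 0.83·c / 2.09 GHz = 0.119 m
βl = 2π·l/λ = 2π × 0.227 = 81.6°
tan(βl) = 6.76
Z_in = Z_0·(Z_L + jZ_0·tanβl)/(Z_0 + jZ_L·tanβl) = 15.2 − j10.7 Ω
Γ_s = (Z_in − Z_s)/(Z_in + Z_s) = (-34.8 − j10.7)/(65.2 − j10.7), |Γ_s| = 0.552

|Γ| ≈ 0.552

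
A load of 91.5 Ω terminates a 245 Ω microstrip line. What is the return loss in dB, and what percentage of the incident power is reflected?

RL ≈ 6.82 dB; 20.8% of incident power reflected

Γ = (91.5 − 245)/(91.5 + 245) = -0.456
RL = −20·log₁₀(0.456) = 6.82 dB
P_refl/P_inc = |Γ|² = 0.208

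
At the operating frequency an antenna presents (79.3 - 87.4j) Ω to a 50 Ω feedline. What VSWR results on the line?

VSWR ≈ 3.89

Γ = (Z_L − Z_0)/(Z_L + Z_0) = (29.3 − j87.4)/(129.3 − j87.4)
|Γ| = 92.2/156 = 0.591
VSWR = (1 + |Γ|)/(1 − |Γ|) = 1.59/0.409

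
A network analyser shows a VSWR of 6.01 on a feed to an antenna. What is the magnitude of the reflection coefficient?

|Γ| ≈ 0.715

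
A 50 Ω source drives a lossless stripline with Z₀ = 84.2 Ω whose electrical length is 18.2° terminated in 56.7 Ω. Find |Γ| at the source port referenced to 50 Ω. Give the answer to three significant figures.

tan(βl) = 0.329
Z_in = Z_0·(Z_L + jZ_0·tanβl)/(Z_0 + jZ_L·tanβl) = 59.9 + j14.4 Ω
Γ_s = (Z_in − Z_s)/(Z_in + Z_s) = (9.89 + j14.4)/(110 + j14.4), |Γ_s| = 0.158

|Γ| ≈ 0.158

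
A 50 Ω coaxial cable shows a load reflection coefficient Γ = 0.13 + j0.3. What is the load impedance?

Z_L ≈ 52.7 + j35.4 Ω

Z_L = Z_0·(1 + Γ)/(1 − Γ) = 50·(1.13 + j0.3)/(0.87 − j0.3)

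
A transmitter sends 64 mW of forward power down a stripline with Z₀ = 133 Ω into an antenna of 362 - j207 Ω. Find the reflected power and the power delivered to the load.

P_reflected ≈ 21.2 mW; P_delivered ≈ 42.8 mW

|Γ| = |(229 − j207)/(495 − j207)| = 0.575
|Γ|² = 0.331
P_refl = |Γ|²·P_inc = 21.2 mW, P_del = (1 − |Γ|²)·P_inc = 42.8 mW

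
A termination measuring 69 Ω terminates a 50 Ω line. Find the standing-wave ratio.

VSWR ≈ 1.38

For a purely resistive load, VSWR = R_L/Z_0 or Z_0/R_L (whichever > 1) = 69/50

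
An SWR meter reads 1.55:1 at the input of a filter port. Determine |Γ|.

|Γ| = (S − 1)/(S + 1) = (1.55 − 1)/(1.55 + 1) = 0.55/2.55

|Γ| ≈ 0.216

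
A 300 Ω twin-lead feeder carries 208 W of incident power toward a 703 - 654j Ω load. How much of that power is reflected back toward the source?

P_reflected ≈ 85.6 W

|Γ| = |(403 − j654)/(1003 − j654)| = 0.642
|Γ|² = 0.412
P_refl = |Γ|²·P_inc = 85.6 W, P_del = (1 − |Γ|²)·P_inc = 122 W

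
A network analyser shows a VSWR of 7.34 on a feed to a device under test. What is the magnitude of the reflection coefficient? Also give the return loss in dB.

|Γ| ≈ 0.76; return loss ≈ 2.38 dB

|Γ| = (S − 1)/(S + 1) = (7.34 − 1)/(7.34 + 1) = 6.34/8.34
RL = −20·log₁₀|Γ| = −20·log₁₀(0.76)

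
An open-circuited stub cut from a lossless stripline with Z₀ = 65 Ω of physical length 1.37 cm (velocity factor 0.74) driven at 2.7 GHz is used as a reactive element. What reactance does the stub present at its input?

λ = v/f = 0.74·c / 2.7 GHz = 0.0822 m
βl = 2π·l/λ = 2π × 0.167 = 60°
tan(βl) = 1.73
For an open-circuited stub, Z_in = −jZ_0·cot(βl) = −jZ_0/tan(βl)

X_in ≈ -37.6 Ω (capacitive)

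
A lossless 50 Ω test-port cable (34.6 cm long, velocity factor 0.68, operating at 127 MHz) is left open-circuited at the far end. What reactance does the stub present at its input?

X_in ≈ -11 Ω (capacitive)

λ = v/f = 0.68·c / 127 MHz = 1.61 m
βl = 2π·l/λ = 2π × 0.215 = 77.5°
tan(βl) = 4.53
For an open-circuited stub, Z_in = −jZ_0·cot(βl) = −jZ_0/tan(βl)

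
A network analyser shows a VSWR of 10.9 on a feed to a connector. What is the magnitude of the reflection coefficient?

|Γ| = (S − 1)/(S + 1) = (10.9 − 1)/(10.9 + 1) = 9.9/11.9

|Γ| ≈ 0.832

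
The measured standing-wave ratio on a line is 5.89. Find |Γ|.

|Γ| ≈ 0.71

|Γ| = (S − 1)/(S + 1) = (5.89 − 1)/(5.89 + 1) = 4.89/6.89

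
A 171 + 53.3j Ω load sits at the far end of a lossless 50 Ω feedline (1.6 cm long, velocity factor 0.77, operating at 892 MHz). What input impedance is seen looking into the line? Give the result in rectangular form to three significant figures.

λ = v/f = 0.77·c / 892 MHz = 0.259 m
βl = 2π·l/λ = 2π × 0.0618 = 22.2°
tan(βl) = tan(22.2°) = 0.409
Z_in = Z_0·(Z_L + jZ_0·tanβl)/(Z_0 + jZ_L·tanβl)
     = 50·(171 + j73.7)/(28.2 + j69.9)

Z_in ≈ 87.8 − j86.9 Ω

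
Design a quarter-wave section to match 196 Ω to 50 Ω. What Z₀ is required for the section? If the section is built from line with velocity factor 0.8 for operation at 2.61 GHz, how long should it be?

Z_qwt ≈ 99 Ω; length ≈ 2.3 cm

Z_qwt = √(Z_0·R_L) = √(50 × 196) = √9800
λ = 0.8·c/f = 0.092 m, so l = λ/4 = 0.023 m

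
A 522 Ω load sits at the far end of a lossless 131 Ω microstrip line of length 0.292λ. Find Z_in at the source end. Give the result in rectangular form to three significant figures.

βl = 2π × 0.292 = 105°
tan(βl) = tan(105°) = -3.7
Z_in = Z_0·(Z_L + jZ_0·tanβl)/(Z_0 + jZ_L·tanβl)
     = 131·(522 − j485)/(131 − j1930)

Z_in ≈ 35.1 + j33 Ω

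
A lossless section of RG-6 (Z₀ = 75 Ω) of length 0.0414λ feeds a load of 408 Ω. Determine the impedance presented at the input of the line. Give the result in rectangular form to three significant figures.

βl = 2π × 0.0414 = 14.9°
tan(βl) = tan(14.9°) = 0.266
Z_in = Z_0·(Z_L + jZ_0·tanβl)/(Z_0 + jZ_L·tanβl)
     = 75·(408 + j20)/(75 + j109)

Z_in ≈ 141 − j184 Ω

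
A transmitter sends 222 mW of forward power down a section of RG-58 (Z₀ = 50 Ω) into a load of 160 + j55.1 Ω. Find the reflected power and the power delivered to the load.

|Γ| = |(110 + j55.1)/(210 + j55.1)| = 0.567
|Γ|² = 0.321
P_refl = |Γ|²·P_inc = 71.3 mW, P_del = (1 − |Γ|²)·P_inc = 151 mW

P_reflected ≈ 71.3 mW; P_delivered ≈ 151 mW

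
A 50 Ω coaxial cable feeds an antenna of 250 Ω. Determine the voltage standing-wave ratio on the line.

Γ = (250 − 50)/(250 + 50) = 0.667
VSWR = (1 + 0.667)/(1 − 0.667)

VSWR ≈ 5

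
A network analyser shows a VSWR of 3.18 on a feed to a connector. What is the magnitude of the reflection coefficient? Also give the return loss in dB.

|Γ| ≈ 0.522; return loss ≈ 5.65 dB

|Γ| = (S − 1)/(S + 1) = (3.18 − 1)/(3.18 + 1) = 2.18/4.18
RL = −20·log₁₀|Γ| = −20·log₁₀(0.522)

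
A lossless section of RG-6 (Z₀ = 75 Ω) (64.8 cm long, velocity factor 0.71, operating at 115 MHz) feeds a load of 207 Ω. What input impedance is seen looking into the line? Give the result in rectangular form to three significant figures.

Z_in ≈ 38.8 + j44.2 Ω

λ = v/f = 0.71·c / 115 MHz = 1.85 m
βl = 2π·l/λ = 2π × 0.35 = 126°
tan(βl) = tan(126°) = -1.38
Z_in = Z_0·(Z_L + jZ_0·tanβl)/(Z_0 + jZ_L·tanβl)
     = 75·(207 − j103)/(75 − j285)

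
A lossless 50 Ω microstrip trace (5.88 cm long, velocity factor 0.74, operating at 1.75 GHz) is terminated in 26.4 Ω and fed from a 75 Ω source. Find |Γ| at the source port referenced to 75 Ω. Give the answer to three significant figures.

λ = v/f = 0.74·c / 1.75 GHz = 0.127 m
βl = 2π·l/λ = 2π × 0.464 = 167°
tan(βl) = -0.233
Z_in = Z_0·(Z_L + jZ_0·tanβl)/(Z_0 + jZ_L·tanβl) = 27.4 − j8.29 Ω
Γ_s = (Z_in − Z_s)/(Z_in + Z_s) = (-47.6 − j8.29)/(102 − j8.29), |Γ_s| = 0.47

|Γ| ≈ 0.47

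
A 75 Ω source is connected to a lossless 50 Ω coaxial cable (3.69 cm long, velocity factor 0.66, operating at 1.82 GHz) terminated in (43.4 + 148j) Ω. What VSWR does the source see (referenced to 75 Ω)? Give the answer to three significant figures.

VSWR ≈ 17.4

λ = v/f = 0.66·c / 1.82 GHz = 0.109 m
βl = 2π·l/λ = 2π × 0.339 = 122°
tan(βl) = -1.59
Z_in = Z_0·(Z_L + jZ_0·tanβl)/(Z_0 + jZ_L·tanβl) = 4.44 + j13 Ω
Γ_s = (Z_in − Z_s)/(Z_in + Z_s) = (-70.6 + j13)/(79.4 + j13), |Γ_s| = 0.891
VSWR = (1 + |Γ_s|)/(1 − |Γ_s|)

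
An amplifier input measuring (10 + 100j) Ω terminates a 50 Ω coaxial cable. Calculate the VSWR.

VSWR ≈ 25.2

Γ = (Z_L − Z_0)/(Z_L + Z_0) = (-40 + j100)/(60 + j100)
|Γ| = 108/117 = 0.924
VSWR = (1 + |Γ|)/(1 − |Γ|) = 1.92/0.0765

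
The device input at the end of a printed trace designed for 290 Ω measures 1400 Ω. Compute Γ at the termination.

Γ = 0.657

Γ = (Z_L − Z_0)/(Z_L + Z_0) = (1400 − 290)/(1400 + 290) = 1110/1690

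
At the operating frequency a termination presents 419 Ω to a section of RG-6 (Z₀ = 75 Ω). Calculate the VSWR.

VSWR ≈ 5.59

For a purely resistive load, VSWR = R_L/Z_0 or Z_0/R_L (whichever > 1) = 419/75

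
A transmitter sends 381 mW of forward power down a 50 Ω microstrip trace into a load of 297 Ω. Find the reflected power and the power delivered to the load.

P_reflected ≈ 193 mW; P_delivered ≈ 188 mW

Γ = (297 − 50)/(297 + 50) = 0.712
|Γ|² = 0.507
P_refl = |Γ|²·P_inc = 193 mW, P_del = (1 − |Γ|²)·P_inc = 188 mW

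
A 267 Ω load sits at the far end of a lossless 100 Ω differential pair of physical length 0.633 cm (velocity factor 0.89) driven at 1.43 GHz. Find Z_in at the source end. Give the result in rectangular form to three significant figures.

Z_in ≈ 210 − j99.4 Ω

λ = v/f = 0.89·c / 1.43 GHz = 0.187 m
βl = 2π·l/λ = 2π × 0.0339 = 12.2°
tan(βl) = tan(12.2°) = 0.216
Z_in = Z_0·(Z_L + jZ_0·tanβl)/(Z_0 + jZ_L·tanβl)
     = 100·(267 + j21.6)/(100 + j57.8)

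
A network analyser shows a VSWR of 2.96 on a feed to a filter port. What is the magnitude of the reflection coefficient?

|Γ| ≈ 0.495

|Γ| = (S − 1)/(S + 1) = (2.96 − 1)/(2.96 + 1) = 1.96/3.96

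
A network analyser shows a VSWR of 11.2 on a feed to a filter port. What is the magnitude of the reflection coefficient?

|Γ| ≈ 0.836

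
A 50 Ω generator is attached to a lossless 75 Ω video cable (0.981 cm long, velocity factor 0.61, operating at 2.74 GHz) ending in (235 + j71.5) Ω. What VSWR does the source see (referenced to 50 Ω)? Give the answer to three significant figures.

λ = v/f = 0.61·c / 2.74 GHz = 0.0668 m
βl = 2π·l/λ = 2π × 0.147 = 52.9°
tan(βl) = 1.32
Z_in = Z_0·(Z_L + jZ_0·tanβl)/(Z_0 + jZ_L·tanβl) = 37.5 − j59.1 Ω
Γ_s = (Z_in − Z_s)/(Z_in + Z_s) = (-12.5 − j59.1)/(87.5 − j59.1), |Γ_s| = 0.572
VSWR = (1 + |Γ_s|)/(1 − |Γ_s|)

VSWR ≈ 3.68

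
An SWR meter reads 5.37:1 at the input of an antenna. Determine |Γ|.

|Γ| = (S − 1)/(S + 1) = (5.37 − 1)/(5.37 + 1) = 4.37/6.37

|Γ| ≈ 0.686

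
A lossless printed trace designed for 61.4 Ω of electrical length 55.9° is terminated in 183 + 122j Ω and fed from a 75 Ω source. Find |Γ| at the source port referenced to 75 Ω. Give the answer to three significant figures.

|Γ| ≈ 0.64

tan(βl) = 1.48
Z_in = Z_0·(Z_L + jZ_0·tanβl)/(Z_0 + jZ_L·tanβl) = 25.2 − j52.6 Ω
Γ_s = (Z_in − Z_s)/(Z_in + Z_s) = (-49.8 − j52.6)/(100 − j52.6), |Γ_s| = 0.64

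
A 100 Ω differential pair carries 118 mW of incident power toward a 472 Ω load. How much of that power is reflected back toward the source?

P_reflected ≈ 49.9 mW

Γ = (472 − 100)/(472 + 100) = 0.65
|Γ|² = 0.423
P_refl = |Γ|²·P_inc = 49.9 mW, P_del = (1 − |Γ|²)·P_inc = 68.1 mW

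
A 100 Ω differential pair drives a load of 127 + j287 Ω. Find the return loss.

Γ = (27 + j287)/(227 + j287), |Γ| = 0.788
RL = −20·log₁₀|Γ| = −20·log₁₀(0.788)

RL ≈ 2.07 dB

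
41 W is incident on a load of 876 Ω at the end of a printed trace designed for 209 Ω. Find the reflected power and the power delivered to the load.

P_reflected ≈ 15.5 W; P_delivered ≈ 25.5 W

Γ = (876 − 209)/(876 + 209) = 0.615
|Γ|² = 0.378
P_refl = |Γ|²·P_inc = 15.5 W, P_del = (1 − |Γ|²)·P_inc = 25.5 W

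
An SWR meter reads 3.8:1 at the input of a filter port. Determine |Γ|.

|Γ| ≈ 0.583

|Γ| = (S − 1)/(S + 1) = (3.8 − 1)/(3.8 + 1) = 2.8/4.8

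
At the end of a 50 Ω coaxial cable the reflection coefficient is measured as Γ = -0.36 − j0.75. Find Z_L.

Z_L ≈ 6.38 − j31.1 Ω

Z_L = Z_0·(1 + Γ)/(1 − Γ) = 50·(0.64 − j0.75)/(1.36 + j0.75)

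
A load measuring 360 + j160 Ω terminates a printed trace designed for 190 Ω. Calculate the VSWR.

Γ = (Z_L − Z_0)/(Z_L + Z_0) = (170 + j160)/(550 + j160)
|Γ| = 233/573 = 0.408
VSWR = (1 + |Γ|)/(1 − |Γ|) = 1.41/0.592

VSWR ≈ 2.38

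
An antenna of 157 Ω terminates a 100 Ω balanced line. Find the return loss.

RL ≈ 13.1 dB

Γ = (157 − 100)/(157 + 100) = 0.222
RL = −20·log₁₀|Γ| = −20·log₁₀(0.222)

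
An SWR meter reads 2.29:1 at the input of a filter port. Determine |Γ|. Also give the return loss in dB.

|Γ| ≈ 0.392; return loss ≈ 8.13 dB

|Γ| = (S − 1)/(S + 1) = (2.29 − 1)/(2.29 + 1) = 1.29/3.29
RL = −20·log₁₀|Γ| = −20·log₁₀(0.392)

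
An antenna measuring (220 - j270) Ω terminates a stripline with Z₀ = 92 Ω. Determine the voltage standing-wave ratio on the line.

VSWR ≈ 6.25

Γ = (Z_L − Z_0)/(Z_L + Z_0) = (128 − j270)/(312 − j270)
|Γ| = 299/413 = 0.724
VSWR = (1 + |Γ|)/(1 − |Γ|) = 1.72/0.276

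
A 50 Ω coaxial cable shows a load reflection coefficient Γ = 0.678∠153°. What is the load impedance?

Z_L = Z_0·(1 + Γ)/(1 − Γ) = 50·(0.396 + j0.308)/(1.6 − j0.308)

Z_L ≈ 10.1 + j11.5 Ω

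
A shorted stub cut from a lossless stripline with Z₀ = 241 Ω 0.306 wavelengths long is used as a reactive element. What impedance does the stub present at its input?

βl = 2π × 0.306 = 110°
tan(βl) = -2.72
For a shorted stub, Z_in = jZ_0·tan(βl)

Z_in ≈ −j656 Ω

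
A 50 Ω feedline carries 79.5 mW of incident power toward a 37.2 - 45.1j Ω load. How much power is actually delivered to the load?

P_delivered ≈ 61.4 mW

|Γ| = |(-12.8 − j45.1)/(87.2 − j45.1)| = 0.478
|Γ|² = 0.228
P_refl = |Γ|²·P_inc = 18.1 mW, P_del = (1 − |Γ|²)·P_inc = 61.4 mW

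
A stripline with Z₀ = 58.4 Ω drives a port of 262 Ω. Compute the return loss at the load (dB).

RL ≈ 3.94 dB

Γ = (262 − 58.4)/(262 + 58.4) = 0.635
RL = −20·log₁₀|Γ| = −20·log₁₀(0.635)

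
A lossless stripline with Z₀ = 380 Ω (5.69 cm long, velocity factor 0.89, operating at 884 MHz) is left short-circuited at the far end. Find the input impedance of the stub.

λ = v/f = 0.89·c / 884 MHz = 0.302 m
βl = 2π·l/λ = 2π × 0.188 = 67.8°
tan(βl) = 2.45
For a short-circuited stub, Z_in = jZ_0·tan(βl)

Z_in ≈ +j932 Ω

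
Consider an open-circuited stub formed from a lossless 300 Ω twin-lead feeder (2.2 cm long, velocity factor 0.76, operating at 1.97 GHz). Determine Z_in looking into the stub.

Z_in ≈ −j119 Ω

λ = v/f = 0.76·c / 1.97 GHz = 0.116 m
βl = 2π·l/λ = 2π × 0.19 = 68.4°
tan(βl) = 2.53
For an open-circuited stub, Z_in = −jZ_0·cot(βl) = −jZ_0/tan(βl)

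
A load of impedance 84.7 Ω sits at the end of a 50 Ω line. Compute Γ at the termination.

Γ = 0.258

Γ = (Z_L − Z_0)/(Z_L + Z_0) = (84.7 − 50)/(84.7 + 50) = 34.7/134.7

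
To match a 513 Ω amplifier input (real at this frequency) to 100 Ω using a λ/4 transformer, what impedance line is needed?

Z_qwt = √(Z_0·R_L) = √(100 × 513) = √51300

Z_qwt ≈ 226 Ω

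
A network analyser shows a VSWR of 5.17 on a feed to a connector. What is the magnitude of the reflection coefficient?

|Γ| = (S − 1)/(S + 1) = (5.17 − 1)/(5.17 + 1) = 4.17/6.17

|Γ| ≈ 0.676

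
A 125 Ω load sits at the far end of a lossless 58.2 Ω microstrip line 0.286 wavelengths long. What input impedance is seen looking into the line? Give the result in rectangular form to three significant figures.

Z_in ≈ 28.2 + j10.4 Ω

βl = 2π × 0.286 = 103°
tan(βl) = tan(103°) = -4.35
Z_in = Z_0·(Z_L + jZ_0·tanβl)/(Z_0 + jZ_L·tanβl)
     = 58.2·(125 − j253)/(58.2 − j543)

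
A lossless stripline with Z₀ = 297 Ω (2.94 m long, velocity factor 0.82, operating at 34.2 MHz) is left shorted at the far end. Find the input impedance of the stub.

Z_in ≈ −j192 Ω

λ = v/f = 0.82·c / 34.2 MHz = 7.19 m
βl = 2π·l/λ = 2π × 0.409 = 147°
tan(βl) = -0.646
For a shorted stub, Z_in = jZ_0·tan(βl)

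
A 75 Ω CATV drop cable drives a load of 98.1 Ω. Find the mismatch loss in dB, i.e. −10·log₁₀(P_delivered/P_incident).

Γ = (98.1 − 75)/(98.1 + 75) = 0.133
|Γ|² = 0.0178, so P_del/P_inc = 1 − |Γ|² = 0.982
ML = −10·log₁₀(1 − |Γ|²)

mismatch loss ≈ 0.078 dB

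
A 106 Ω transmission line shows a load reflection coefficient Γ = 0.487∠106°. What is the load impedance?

Z_L = Z_0·(1 + Γ)/(1 − Γ) = 106·(0.866 + j0.468)/(1.13 − j0.468)

Z_L ≈ 53.7 + j65.9 Ω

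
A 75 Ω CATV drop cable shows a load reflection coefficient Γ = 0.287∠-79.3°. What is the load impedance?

Z_L ≈ 70.5 − j43.4 Ω

Z_L = Z_0·(1 + Γ)/(1 − Γ) = 75·(1.05 − j0.282)/(0.947 + j0.282)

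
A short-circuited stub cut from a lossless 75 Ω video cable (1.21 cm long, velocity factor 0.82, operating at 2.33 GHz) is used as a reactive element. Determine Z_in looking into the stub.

Z_in ≈ +j65.8 Ω

λ = v/f = 0.82·c / 2.33 GHz = 0.106 m
βl = 2π·l/λ = 2π × 0.115 = 41.3°
tan(βl) = 0.877
For a short-circuited stub, Z_in = jZ_0·tan(βl)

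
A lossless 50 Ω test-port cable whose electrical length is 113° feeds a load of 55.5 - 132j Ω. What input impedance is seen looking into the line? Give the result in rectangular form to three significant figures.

tan(βl) = tan(113°) = -2.36
Z_in = Z_0·(Z_L + jZ_0·tanβl)/(Z_0 + jZ_L·tanβl)
     = 50·(55.5 − j250)/(-261 − j131)

Z_in ≈ 10.7 + j42.5 Ω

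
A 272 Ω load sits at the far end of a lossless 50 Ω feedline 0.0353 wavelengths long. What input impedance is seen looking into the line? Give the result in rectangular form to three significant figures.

βl = 2π × 0.0353 = 12.7°
tan(βl) = tan(12.7°) = 0.226
Z_in = Z_0·(Z_L + jZ_0·tanβl)/(Z_0 + jZ_L·tanβl)
     = 50·(272 + j11.3)/(50 + j61.3)

Z_in ≈ 114 − j129 Ω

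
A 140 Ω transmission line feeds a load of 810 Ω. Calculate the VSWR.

VSWR ≈ 5.79

Γ = (810 − 140)/(810 + 140) = 0.705
VSWR = (1 + 0.705)/(1 − 0.705)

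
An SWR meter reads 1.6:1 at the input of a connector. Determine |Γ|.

|Γ| ≈ 0.231

|Γ| = (S − 1)/(S + 1) = (1.6 − 1)/(1.6 + 1) = 0.6/2.6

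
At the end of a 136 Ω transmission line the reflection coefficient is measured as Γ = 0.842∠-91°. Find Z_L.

Z_L = Z_0·(1 + Γ)/(1 − Γ) = 136·(0.985 − j0.842)/(1.01 + j0.842)

Z_L ≈ 22.8 − j132 Ω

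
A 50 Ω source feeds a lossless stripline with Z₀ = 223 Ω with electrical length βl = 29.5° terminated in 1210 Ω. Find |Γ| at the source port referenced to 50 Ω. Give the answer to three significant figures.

|Γ| ≈ 0.899

tan(βl) = 0.566
Z_in = Z_0·(Z_L + jZ_0·tanβl)/(Z_0 + jZ_L·tanβl) = 153 − j344 Ω
Γ_s = (Z_in − Z_s)/(Z_in + Z_s) = (103 − j344)/(203 − j344), |Γ_s| = 0.899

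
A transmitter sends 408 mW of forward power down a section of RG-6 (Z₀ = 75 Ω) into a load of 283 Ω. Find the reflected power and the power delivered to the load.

Γ = (283 − 75)/(283 + 75) = 0.581
|Γ|² = 0.338
P_refl = |Γ|²·P_inc = 138 mW, P_del = (1 − |Γ|²)·P_inc = 270 mW

P_reflected ≈ 138 mW; P_delivered ≈ 270 mW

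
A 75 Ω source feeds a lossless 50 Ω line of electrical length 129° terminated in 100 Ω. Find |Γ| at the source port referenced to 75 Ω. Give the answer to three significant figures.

tan(βl) = -1.23
Z_in = Z_0·(Z_L + jZ_0·tanβl)/(Z_0 + jZ_L·tanβl) = 35.6 + j26.1 Ω
Γ_s = (Z_in − Z_s)/(Z_in + Z_s) = (-39.4 + j26.1)/(111 + j26.1), |Γ_s| = 0.416

|Γ| ≈ 0.416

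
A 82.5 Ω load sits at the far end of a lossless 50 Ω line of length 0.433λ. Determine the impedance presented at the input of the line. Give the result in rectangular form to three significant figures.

βl = 2π × 0.433 = 156°
tan(βl) = tan(156°) = -0.448
Z_in = Z_0·(Z_L + jZ_0·tanβl)/(Z_0 + jZ_L·tanβl)
     = 50·(82.5 − j22.4)/(50 − j36.9)

Z_in ≈ 64.1 + j24.9 Ω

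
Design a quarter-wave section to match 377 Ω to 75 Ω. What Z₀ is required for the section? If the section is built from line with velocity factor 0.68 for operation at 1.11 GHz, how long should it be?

Z_qwt = √(Z_0·R_L) = √(75 × 377) = √28280
λ = 0.68·c/f = 0.184 m, so l = λ/4 = 0.0459 m

Z_qwt ≈ 168 Ω; length ≈ 4.59 cm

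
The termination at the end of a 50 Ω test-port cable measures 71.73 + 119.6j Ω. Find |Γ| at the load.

Γ = (Z_L − Z_0)/(Z_L + Z_0) = (21.73 + j119.6)/(121.7 + j119.6)
|Γ| = 122/171

|Γ| ≈ 0.712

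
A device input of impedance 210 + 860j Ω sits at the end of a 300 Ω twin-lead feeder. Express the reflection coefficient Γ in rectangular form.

Γ ≈ 0.694 + j0.516

Γ = (Z_L − Z_0)/(Z_L + Z_0) = (-90 + j860)/(510 + j860)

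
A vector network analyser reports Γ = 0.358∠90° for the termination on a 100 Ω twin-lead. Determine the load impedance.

Z_L ≈ 77.3 + j63.5 Ω

Z_L = Z_0·(1 + Γ)/(1 − Γ) = 100·(1 + j0.358)/(1 − j0.358)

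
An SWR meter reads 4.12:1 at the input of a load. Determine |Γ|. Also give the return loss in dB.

|Γ| ≈ 0.609; return loss ≈ 4.3 dB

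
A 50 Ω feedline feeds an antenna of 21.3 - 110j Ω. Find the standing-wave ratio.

VSWR ≈ 14.1

Γ = (Z_L − Z_0)/(Z_L + Z_0) = (-28.7 − j110)/(71.3 − j110)
|Γ| = 114/131 = 0.867
VSWR = (1 + |Γ|)/(1 − |Γ|) = 1.87/0.133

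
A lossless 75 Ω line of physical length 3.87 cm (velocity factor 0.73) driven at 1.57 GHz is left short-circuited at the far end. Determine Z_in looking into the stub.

λ = v/f = 0.73·c / 1.57 GHz = 0.139 m
βl = 2π·l/λ = 2π × 0.277 = 99.9°
tan(βl) = -5.74
For a short-circuited stub, Z_in = jZ_0·tan(βl)

Z_in ≈ −j431 Ω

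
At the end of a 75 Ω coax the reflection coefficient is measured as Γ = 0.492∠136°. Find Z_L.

Z_L = Z_0·(1 + Γ)/(1 − Γ) = 75·(0.646 + j0.342)/(1.35 − j0.342)

Z_L ≈ 29.2 + j26.3 Ω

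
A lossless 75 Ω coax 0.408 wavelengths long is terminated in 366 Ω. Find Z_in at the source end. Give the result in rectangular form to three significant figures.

Z_in ≈ 46.9 + j100 Ω

βl = 2π × 0.408 = 147°
tan(βl) = tan(147°) = -0.652
Z_in = Z_0·(Z_L + jZ_0·tanβl)/(Z_0 + jZ_L·tanβl)
     = 75·(366 − j48.9)/(75 − j239)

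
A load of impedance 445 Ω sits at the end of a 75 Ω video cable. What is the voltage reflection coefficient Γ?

Γ = (Z_L − Z_0)/(Z_L + Z_0) = (445 − 75)/(445 + 75) = 370/520

Γ = 0.712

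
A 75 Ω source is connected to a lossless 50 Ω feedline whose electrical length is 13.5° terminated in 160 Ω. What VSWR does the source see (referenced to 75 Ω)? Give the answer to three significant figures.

tan(βl) = 0.24
Z_in = Z_0·(Z_L + jZ_0·tanβl)/(Z_0 + jZ_L·tanβl) = 106 − j69.7 Ω
Γ_s = (Z_in − Z_s)/(Z_in + Z_s) = (31.4 − j69.7)/(181 − j69.7), |Γ_s| = 0.394
VSWR = (1 + |Γ_s|)/(1 − |Γ_s|)

VSWR ≈ 2.3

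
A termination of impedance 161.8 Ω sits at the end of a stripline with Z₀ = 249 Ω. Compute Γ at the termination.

Γ = (Z_L − Z_0)/(Z_L + Z_0) = (161.8 − 249)/(161.8 + 249) = -87.2/410.8

Γ = -0.212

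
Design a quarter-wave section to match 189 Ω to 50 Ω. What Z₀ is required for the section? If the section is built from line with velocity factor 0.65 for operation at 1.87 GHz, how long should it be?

Z_qwt ≈ 97.2 Ω; length ≈ 2.61 cm

Z_qwt = √(Z_0·R_L) = √(50 × 189) = √9450
λ = 0.65·c/f = 0.104 m, so l = λ/4 = 0.0261 m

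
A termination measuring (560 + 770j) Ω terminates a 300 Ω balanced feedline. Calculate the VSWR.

VSWR ≈ 5.76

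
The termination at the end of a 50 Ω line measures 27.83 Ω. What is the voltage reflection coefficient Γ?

Γ = (Z_L − Z_0)/(Z_L + Z_0) = (27.83 − 50)/(27.83 + 50) = -22.17/77.83

Γ = -0.285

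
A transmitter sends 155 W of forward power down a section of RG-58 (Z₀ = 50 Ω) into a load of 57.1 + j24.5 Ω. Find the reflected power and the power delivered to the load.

P_reflected ≈ 8.36 W; P_delivered ≈ 147 W

|Γ| = |(7.1 + j24.5)/(107.1 + j24.5)| = 0.232
|Γ|² = 0.0539
P_refl = |Γ|²·P_inc = 8.36 W, P_del = (1 − |Γ|²)·P_inc = 147 W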